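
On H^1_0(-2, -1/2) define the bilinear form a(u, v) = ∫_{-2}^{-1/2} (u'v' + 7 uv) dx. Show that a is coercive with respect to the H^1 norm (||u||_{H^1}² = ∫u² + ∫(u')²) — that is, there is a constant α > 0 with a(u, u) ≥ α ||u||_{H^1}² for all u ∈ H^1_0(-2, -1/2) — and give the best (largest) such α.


α = 1

Coercivity of a(·,·) on H^1_0(-2, -1/2) means a(u, u) ≥ α ||u||_{H^1}² for every u ∈ H^1_0.
The interval has length L = 3/2, and Poincaré/coercivity depend only on L. Here a(u, u) = ∫(u')² + (7)·∫u².
Here c = 7 ≥ 1, so a(u,u) = ∫(u')² + c∫u² ≥ ∫(u')² + ∫u² = ||u||_{H^1}², i.e. α = 1 works. No larger α is possible: a(u,u) ≥ α||u||_{H^1}² means (1−α)∫(u')² ≥ (α−c)∫u², and for the modes u_n = sin(nπ(x−x₀)/L) (x₀ the left endpoint) one has ∫u_n²/∫(u_n')² = (L/(nπ))² → 0, so a(u_n,u_n)/||u_n||_{H^1}² → 1. Hence the optimal constant is α = 1.
Therefore α = 1.


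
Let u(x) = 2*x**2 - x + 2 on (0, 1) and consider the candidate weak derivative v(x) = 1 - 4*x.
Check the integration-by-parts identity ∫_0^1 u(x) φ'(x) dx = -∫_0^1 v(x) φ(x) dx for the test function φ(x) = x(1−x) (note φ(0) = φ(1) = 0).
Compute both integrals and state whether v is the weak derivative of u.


LHS = -1/6, RHS = 1/6. No, v is not the weak derivative of u.

u(x) = 2*x**2 - x + 2, classical derivative u'(x) = 4*x - 1.
φ(x) = x(1−x), so φ'(x) = 1 - 2*x.
Note φ(0) = φ(1) = 0, so the boundary term u·φ vanishes.
LHS = ∫_0^1 u(x) φ'(x) dx = ∫_0^1 (-4*x^3 + 4*x^2 - 5*x + 2) dx. Term by term:
  ∫_0^1 -4*x^3 dx = -1;  ∫_0^1 4*x^2 dx = 4/3;  ∫_0^1 -5*x dx = -5/2;
  ∫_0^1 2 dx = 2.
Sum: -1 + 4/3 − 5/2 + 2 = -1/6.
So LHS = -1/6.
∫_0^1 v(x) φ(x) dx = ∫_0^1 (4*x^3 - 5*x^2 + x) dx. Term by term:
  ∫_0^1 4*x^3 dx = 1;  ∫_0^1 -5*x^2 dx = -5/3;  ∫_0^1 x dx = 1/2.
Sum: 1 − 5/3 + 1/2 = -1/6.
So RHS = -∫_0^1 v(x) φ(x) dx = 1/6.
LHS − RHS = -1/3 ≠ 0, so the identity fails.
(For a valid weak derivative the identity must hold for EVERY test function, in particular this one. The failure shows v is NOT the weak derivative of u.)
Correct weak derivative would be u'(x) = 4*x - 1.


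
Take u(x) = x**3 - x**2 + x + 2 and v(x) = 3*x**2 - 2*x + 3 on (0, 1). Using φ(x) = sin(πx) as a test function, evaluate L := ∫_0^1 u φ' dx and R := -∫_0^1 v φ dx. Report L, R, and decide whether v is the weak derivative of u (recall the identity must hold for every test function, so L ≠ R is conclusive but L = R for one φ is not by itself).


LHS = -3/π + 12/π^3, RHS = -7/π + 12/π^3. No, v is not the weak derivative of u.

u(x) = x**3 - x**2 + x + 2, classical derivative u'(x) = 3*x**2 - 2*x + 1.
φ(x) = sin(πx), so φ'(x) = π*cos(π*x).
Note φ(0) = φ(1) = 0, so the boundary term u·φ vanishes.
LHS = ∫_0^1 u(x) φ'(x) dx = ∫_0^1 (π*x^3*cos(π*x) - π*x^2*cos(π*x) + π*x*cos(π*x) + 2*π*cos(π*x)) dx. Term by term:
  ∫_0^1 2*π*cos(π*x) dx = 0;  ∫_0^1 π*x*cos(π*x) dx = -2/π;  ∫_0^1 π*x^3*cos(π*x) dx = -3/π + 12/π^3;
  ∫_0^1 -π*x^2*cos(π*x) dx = 2/π.
Sum: 0 − 2/π + -3/π + 12/π^3 + 2/π = -3/π + 12/π^3.
So LHS = -3/π + 12/π^3.
∫_0^1 v(x) φ(x) dx = ∫_0^1 (3*x^2*sin(π*x) - 2*x*sin(π*x) + 3*sin(π*x)) dx. Term by term:
  ∫_0^1 3*sin(π*x) dx = 6/π;  ∫_0^1 -2*x*sin(π*x) dx = -2/π;  ∫_0^1 3*x^2*sin(π*x) dx = -12/π^3 + 3/π.
Sum: 6/π − 2/π + -12/π^3 + 3/π = -12/π^3 + 7/π.
So RHS = -∫_0^1 v(x) φ(x) dx = -7/π + 12/π^3.
LHS − RHS = 4/π ≠ 0, so the identity fails.
(For a valid weak derivative the identity must hold for EVERY test function, in particular this one. The failure shows v is NOT the weak derivative of u.)
Correct weak derivative would be u'(x) = 3*x**2 - 2*x + 1.


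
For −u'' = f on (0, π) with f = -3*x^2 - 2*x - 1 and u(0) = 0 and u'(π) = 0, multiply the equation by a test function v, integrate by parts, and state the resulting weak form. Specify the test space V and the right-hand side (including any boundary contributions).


V = {v ∈ H^1(0, π) : v(0) = 0} (test functions vanish at x = 0 where u is specified); weak form: ∫_0^π u'v' dx = ∫_0^π (-3*x^2 - 2*x - 1) v dx for all v ∈ V.

Multiply both sides by a test function v and integrate from 0 to π:
  ∫_0^π −u''(x) v(x) dx = ∫_0^π f(x) v(x) dx.
Integrate the LHS by parts once:
  ∫_0^π −u'' v dx = −[u'(x) v(x)]_0^π + ∫_0^π u'(x) v'(x) dx.
Thus ∫_0^π u'(x) v'(x) dx = ∫_0^π f(x) v(x) dx + [u'(x) v(x)]_0^π.
Choose V so that boundary terms are either known or forced to vanish.
Mixed BC: u(0) = 0 (Dirichlet) and u'(π) = 0 (Neumann). Define V = {v ∈ H^1(0, π) : v(0) = 0}. Then [u' v]_0^π = u'(π)·v(π) − u'(0)·0 = 0.
Weak formulation: find u (satisfying any essential BC) such that ∫_0^π u'(x) v'(x) dx = ∫_0^π f v dx for all v ∈ V (Dirichlet at 0 absorbed into V; the Neumann datum at x = π is zero, so no boundary term remains).
Substituting f(x) = -3*x^2 - 2*x - 1, the right-hand side is ∫_0^π (-3*x^2 - 2*x - 1) v dx.


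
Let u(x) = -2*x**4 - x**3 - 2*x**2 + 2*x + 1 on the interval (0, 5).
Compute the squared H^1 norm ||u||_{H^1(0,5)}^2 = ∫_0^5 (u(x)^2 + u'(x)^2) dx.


||u||_{H^1}^2 = 128081375/63

The H^1 norm (squared) on an interval (0, L) is
  ||u||_{H^1}^2 = ∫_0^L u(x)^2 dx + ∫_0^L u'(x)^2 dx.
Compute u'(x) = -8*x**3 - 3*x**2 - 4*x + 2.
Then u(x)^2 = 4*x**8 + 4*x**7 + 9*x**6 - 4*x**5 - 4*x**4 - 10*x**3 + 4*x + 1 and u'(x)^2 = 64*x**6 + 48*x**5 + 73*x**4 - 8*x**3 + 4*x**2 - 16*x + 4.
Integrate each monomial from 0 to 5 using ∫_0^5 c·x^n dx = c·5^(n+1)/(n+1):
  ∫_0^5 u(x)^2 dx = ∫_0^5 (4*x^8 + 4*x^7 + 9*x^6 - 4*x^5 - 4*x^4 - 10*x^3 + 4*x + 1) dx. Term by term:
    ∫_0^5 4*x^8 dx = 7812500/9;  ∫_0^5 4*x^7 dx = 390625/2;  ∫_0^5 9*x^6 dx = 703125/7;
    ∫_0^5 -4*x^5 dx = -31250/3;  ∫_0^5 -4*x^4 dx = -2500;  ∫_0^5 -10*x^3 dx = -3125/2;
    ∫_0^5 4*x dx = 50;  ∫_0^5 1 dx = 5.
  Sum: 7812500/9 + 390625/2 + 703125/7 − 31250/3 − 2500 − 3125/2 + 50 + 5 = 72411590/63.
  ∫_0^5 u'(x)^2 dx = ∫_0^5 (64*x^6 + 48*x^5 + 73*x^4 - 8*x^3 + 4*x^2 - 16*x + 4) dx. Term by term:
    ∫_0^5 64*x^6 dx = 5000000/7;  ∫_0^5 48*x^5 dx = 125000;  ∫_0^5 73*x^4 dx = 45625;
    ∫_0^5 -8*x^3 dx = -1250;  ∫_0^5 4*x^2 dx = 500/3;  ∫_0^5 -16*x dx = -200;
    ∫_0^5 4 dx = 20.
  Sum: 5000000/7 + 125000 + 45625 − 1250 + 500/3 − 200 + 20 = 18556595/21.
Adding: ||u||_{H^1}^2 = 72411590/63 + 18556595/21 = 128081375/63.


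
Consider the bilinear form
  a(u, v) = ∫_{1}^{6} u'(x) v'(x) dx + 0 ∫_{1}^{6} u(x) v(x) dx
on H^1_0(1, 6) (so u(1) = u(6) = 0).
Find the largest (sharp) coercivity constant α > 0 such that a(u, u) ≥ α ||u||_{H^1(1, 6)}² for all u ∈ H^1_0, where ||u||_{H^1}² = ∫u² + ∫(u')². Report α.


α = π^2/(π^2 + 25)

Coercivity of a(·,·) on H^1_0(1, 6) means a(u, u) ≥ α ||u||_{H^1}² for every u ∈ H^1_0.
The interval has length L = 5, and Poincaré/coercivity depend only on L. Here a(u, u) = ∫(u')² + (0)·∫u².
Here c = 0, so a(u,u) = ∫(u')² alone. The condition a(u,u) ≥ α||u||_{H^1}² reads (1−α)∫(u')² ≥ (α−c)∫u². Any admissible α is ≤ 1 (rapidly oscillating u have ∫u²/∫(u')² → 0), and α = 1 would force 0 ≥ (1−c)∫u², impossible since c < 1; so 1−α > 0. By the sharp Poincaré inequality on H^1_0 of an interval of length L, ∫(u')² ≥ (π/L)²∫u² with equality for the first sine mode sin(π(x−x₀)/L) (x₀ the left endpoint), so the inequality holds for all u iff (1−α)(π/L)² ≥ α − c, i.e. α ≤ ((π/L)² + c)/((π/L)² + 1) = (1 + c(L/π)²)/(1 + (L/π)²). (Direct route, valid since c ≤ 0: Poincaré gives c∫u² ≥ c(L/π)²∫(u')², so a(u,u) ≥ (1 + c(L/π)²)∫(u')², while ||u||_{H^1}² ≤ (1 + (L/π)²)∫(u')²; dividing yields the same α.) With (π/L)² = π^2/25 and c = 0, the largest admissible constant is α = ((π/L)² + c)/((π/L)² + 1).
Simplifying, α = π^2/(π^2 + 25).


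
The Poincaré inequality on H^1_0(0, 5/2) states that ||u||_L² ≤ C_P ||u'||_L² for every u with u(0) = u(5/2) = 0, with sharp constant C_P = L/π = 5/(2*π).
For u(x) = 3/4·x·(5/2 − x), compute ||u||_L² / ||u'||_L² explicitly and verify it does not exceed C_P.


||u||_L² / ||u'||_L² = sqrt(10)/4 < C_P = 5/(2*π).

u(x) = 3/4·x·(5/2 − x), so u'(x) = 15/8 - 3*x/2.
u(x) = 3/4·x·(5/2 − x) vanishes at x = 0 and x = 5/2, so u ∈ H^1_0(0, 5/2). Differentiate via the product rule and integrate the resulting polynomials term by term.
  ∫_0^5/2 u² dx = ∫_0^5/2 (9*x^4/16 - 45*x^3/16 + 225*x^2/64) dx. Term by term:
    ∫_0^5/2 9*x^4/16 dx = 5625/512;  ∫_0^5/2 -45*x^3/16 dx = -28125/1024;  ∫_0^5/2 225*x^2/64 dx = 9375/512.
  Sum: 5625/512 − 28125/1024 + 9375/512 = 1875/1024.
  ∫_0^5/2 (u')² dx = ∫_0^5/2 (9*x^2/4 - 45*x/8 + 225/64) dx. Term by term:
    ∫_0^5/2 9*x^2/4 dx = 375/32;  ∫_0^5/2 -45*x/8 dx = -1125/64;  ∫_0^5/2 225/64 dx = 1125/128.
  Sum: 375/32 − 1125/64 + 1125/128 = 375/128.
∫_0^5/2 u² dx = 1875/1024, so ||u||_L² = 25*sqrt(3)/32.
∫_0^5/2 (u')² dx = 375/128, so ||u'||_L² = 5*sqrt(30)/16.
Ratio ||u||_L² / ||u'||_L² = sqrt(10)/4.
Sharp Poincaré constant on H^1_0(0, 5/2) is C_P = L/π = 5/(2*π), achieved by sin(2*π/5·x).
A polynomial bump cannot attain the sharp Poincaré constant (only the first sine eigenfunction does), so the ratio is strictly less than C_P, consistent with ||u||_L² ≤ C_P ||u'||_L².


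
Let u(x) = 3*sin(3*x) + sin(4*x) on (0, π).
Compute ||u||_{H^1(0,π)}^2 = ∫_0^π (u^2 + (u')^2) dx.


||u||_{H^1(0,π)}^2 = 107*π/2

u'(x) = 9*cos(3*x) + 4*cos(4*x).
Expand u² and (u')² and integrate term by term on (0, π), using: for integers n ≥ 1, ∫_0^π sin²(nx) dx = ∫_0^π cos²(nx) dx = π/2; for n ≠ n', ∫_0^π sin(nx)sin(n'x) dx = ∫_0^π cos(nx)cos(n'x) dx = 0; and by product-to-sum, ∫_0^π sin(nx)cos(n'x) dx = ½∫_0^π [sin((n+n')x) + sin((n−n')x)] dx, which is 0 when n+n' is even and 2n/(n²−n'²) when n+n' is odd (it need not vanish on (0, π)).
  u² squared terms: (3)²·∫sin(3x)² dx = 9·π/2 = 9*π/2;  (1)²·∫sin(4x)² dx = 1·π/2 = π/2.
  u² cross terms: 2·(3)·(1)·∫sin(3x)·sin(4x) dx = 6·(0) = 0.
  So ∫_0^π u² dx = 9*π/2 + π/2 + 0 = 5*π.
  (u')² squared terms: (4)²·∫cos(4x)² dx = 16·π/2 = 8*π;  (9)²·∫cos(3x)² dx = 81·π/2 = 81*π/2.
  (u')² cross terms: 2·(4)·(9)·∫cos(4x)·cos(3x) dx = 72·(0) = 0.
  So ∫_0^π (u')² dx = 8*π + 81*π/2 + 0 = 97*π/2.
||u||_{H^1}^2 = (5*π) + (97*π/2) = 107*π/2.


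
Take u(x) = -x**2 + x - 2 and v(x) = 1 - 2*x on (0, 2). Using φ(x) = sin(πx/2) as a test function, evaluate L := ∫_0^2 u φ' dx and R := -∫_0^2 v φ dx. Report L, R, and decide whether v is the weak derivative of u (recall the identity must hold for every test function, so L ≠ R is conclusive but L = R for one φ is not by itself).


LHS = 4/π, RHS = 4/π. Yes, v = u' weakly.

u(x) = -x**2 + x - 2, classical derivative u'(x) = 1 - 2*x.
φ(x) = sin(πx/2), so φ'(x) = π*cos(π*x/2)/2.
Note φ(0) = φ(2) = 0, so the boundary term u·φ vanishes.
LHS = ∫_0^2 u(x) φ'(x) dx = ∫_0^2 (-π*x^2*cos(π*x/2)/2 + π*x*cos(π*x/2)/2 - π*cos(π*x/2)) dx. Term by term:
  ∫_0^2 -π*cos(π*x/2) dx = 0;  ∫_0^2 π*x*cos(π*x/2)/2 dx = -4/π;  ∫_0^2 -π*x^2*cos(π*x/2)/2 dx = 8/π.
Sum: 0 − 4/π + 8/π = 4/π.
So LHS = 4/π.
∫_0^2 v(x) φ(x) dx = ∫_0^2 (-2*x*sin(π*x/2) + sin(π*x/2)) dx. Term by term:
  ∫_0^2 -2*x*sin(π*x/2) dx = -8/π;  ∫_0^2 sin(π*x/2) dx = 4/π.
Sum: -8/π + 4/π = -4/π.
So RHS = -∫_0^2 v(x) φ(x) dx = 4/π.
LHS = RHS, so the identity holds for this test φ.
Moreover u is smooth here and v(x) = u'(x) = 1 - 2*x pointwise, so the identity holds for every test function. Hence v is the weak derivative of u.


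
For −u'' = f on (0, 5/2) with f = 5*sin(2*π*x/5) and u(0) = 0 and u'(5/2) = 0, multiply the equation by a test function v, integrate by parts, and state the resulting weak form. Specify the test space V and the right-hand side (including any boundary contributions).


V = {v ∈ H^1(0, 5/2) : v(0) = 0} (test functions vanish at x = 0 where u is specified); weak form: ∫_0^5/2 u'v' dx = ∫_0^5/2 (5*sin(2*π*x/5)) v dx for all v ∈ V.

Multiply both sides by a test function v and integrate from 0 to 5/2:
  ∫_0^5/2 −u''(x) v(x) dx = ∫_0^5/2 f(x) v(x) dx.
Integrate the LHS by parts once:
  ∫_0^5/2 −u'' v dx = −[u'(x) v(x)]_0^5/2 + ∫_0^5/2 u'(x) v'(x) dx.
Thus ∫_0^5/2 u'(x) v'(x) dx = ∫_0^5/2 f(x) v(x) dx + [u'(x) v(x)]_0^5/2.
Choose V so that boundary terms are either known or forced to vanish.
Mixed BC: u(0) = 0 (Dirichlet) and u'(5/2) = 0 (Neumann). Define V = {v ∈ H^1(0, 5/2) : v(0) = 0}. Then [u' v]_0^5/2 = u'(5/2)·v(5/2) − u'(0)·0 = 0.
Weak formulation: find u (satisfying any essential BC) such that ∫_0^5/2 u'(x) v'(x) dx = ∫_0^5/2 f v dx for all v ∈ V (Dirichlet at 0 absorbed into V; the Neumann datum at x = 5/2 is zero, so no boundary term remains).
Substituting f(x) = 5*sin(2*π*x/5), the right-hand side is ∫_0^5/2 (5*sin(2*π*x/5)) v dx.


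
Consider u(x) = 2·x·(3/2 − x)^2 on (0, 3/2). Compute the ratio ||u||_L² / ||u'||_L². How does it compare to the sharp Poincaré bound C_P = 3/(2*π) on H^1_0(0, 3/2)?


||u||_L² / ||u'||_L² = 3*sqrt(14)/28 < C_P = 3/(2*π).

u(x) = 2·x·(3/2 − x)^2, so u'(x) = 3*(x - 3/2)*(2*x - 1).
u(x) = 2·x·(3/2 − x)^2 vanishes at x = 0 and x = 3/2, so u ∈ H^1_0(0, 3/2). Differentiate via the product rule and integrate the resulting polynomials term by term.
  ∫_0^3/2 u² dx = ∫_0^3/2 (4*x^6 - 24*x^5 + 54*x^4 - 54*x^3 + 81*x^2/4) dx. Term by term:
    ∫_0^3/2 4*x^6 dx = 2187/224;  ∫_0^3/2 -24*x^5 dx = -729/16;  ∫_0^3/2 54*x^4 dx = 6561/80;
    ∫_0^3/2 -54*x^3 dx = -2187/32;  ∫_0^3/2 81*x^2/4 dx = 729/32.
  Sum: 2187/224 − 729/16 + 6561/80 − 2187/32 + 729/32 = 729/1120.
  ∫_0^3/2 (u')² dx = ∫_0^3/2 (36*x^4 - 144*x^3 + 198*x^2 - 108*x + 81/4) dx. Term by term:
    ∫_0^3/2 36*x^4 dx = 2187/40;  ∫_0^3/2 -144*x^3 dx = -729/4;  ∫_0^3/2 198*x^2 dx = 891/4;
    ∫_0^3/2 -108*x dx = -243/2;  ∫_0^3/2 81/4 dx = 243/8.
  Sum: 2187/40 − 729/4 + 891/4 − 243/2 + 243/8 = 81/20.
∫_0^3/2 u² dx = 729/1120, so ||u||_L² = 27*sqrt(70)/280.
∫_0^3/2 (u')² dx = 81/20, so ||u'||_L² = 9*sqrt(5)/10.
Ratio ||u||_L² / ||u'||_L² = 3*sqrt(14)/28.
Sharp Poincaré constant on H^1_0(0, 3/2) is C_P = L/π = 3/(2*π), achieved by sin(2*π/3·x).
A polynomial bump cannot attain the sharp Poincaré constant (only the first sine eigenfunction does), so the ratio is strictly less than C_P, consistent with ||u||_L² ≤ C_P ||u'||_L².


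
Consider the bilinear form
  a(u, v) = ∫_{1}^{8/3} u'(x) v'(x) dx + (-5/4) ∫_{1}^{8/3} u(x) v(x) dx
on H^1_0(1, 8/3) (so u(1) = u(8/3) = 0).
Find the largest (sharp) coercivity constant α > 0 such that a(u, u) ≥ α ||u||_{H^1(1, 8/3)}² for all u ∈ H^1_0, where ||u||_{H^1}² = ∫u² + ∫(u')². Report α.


α = (-125 + 36*π^2)/(4*(25 + 9*π^2))

Coercivity of a(·,·) on H^1_0(1, 8/3) means a(u, u) ≥ α ||u||_{H^1}² for every u ∈ H^1_0.
The interval has length L = 5/3, and Poincaré/coercivity depend only on L. Here a(u, u) = ∫(u')² + (-5/4)·∫u².
Here c = -5/4 < 0 with |c| < (π/L)² = 9*π^2/25, so coercivity still holds. The condition a(u,u) ≥ α||u||_{H^1}² reads (1−α)∫(u')² ≥ (α−c)∫u². Any admissible α is ≤ 1 (rapidly oscillating u have ∫u²/∫(u')² → 0), and α = 1 would force 0 ≥ (1−c)∫u², impossible since c < 1; so 1−α > 0. By the sharp Poincaré inequality on H^1_0 of an interval of length L, ∫(u')² ≥ (π/L)²∫u² with equality for the first sine mode sin(π(x−x₀)/L) (x₀ the left endpoint), so the inequality holds for all u iff (1−α)(π/L)² ≥ α − c, i.e. α ≤ ((π/L)² + c)/((π/L)² + 1) = (1 + c(L/π)²)/(1 + (L/π)²). (Direct route, valid since c ≤ 0: Poincaré gives c∫u² ≥ c(L/π)²∫(u')², so a(u,u) ≥ (1 + c(L/π)²)∫(u')², while ||u||_{H^1}² ≤ (1 + (L/π)²)∫(u')²; dividing yields the same α.) With (π/L)² = 9*π^2/25 and c = -5/4, the largest admissible constant is α = ((π/L)² + c)/((π/L)² + 1).
Simplifying, α = (-125 + 36*π^2)/(4*(25 + 9*π^2)).


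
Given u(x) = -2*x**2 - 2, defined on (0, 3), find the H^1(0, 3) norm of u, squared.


||u||_{H^1}^2 = 2112/5

The H^1 norm (squared) on an interval (0, L) is
  ||u||_{H^1}^2 = ∫_0^L u(x)^2 dx + ∫_0^L u'(x)^2 dx.
Compute u'(x) = -4*x.
Then u(x)^2 = 4*x**4 + 8*x**2 + 4 and u'(x)^2 = 16*x**2.
Integrate each monomial from 0 to 3 using ∫_0^3 c·x^n dx = c·3^(n+1)/(n+1):
  ∫_0^3 u(x)^2 dx = ∫_0^3 (4*x^4 + 8*x^2 + 4) dx. Term by term:
    ∫_0^3 4*x^4 dx = 972/5;  ∫_0^3 8*x^2 dx = 72;  ∫_0^3 4 dx = 12.
  Sum: 972/5 + 72 + 12 = 1392/5.
  ∫_0^3 u'(x)^2 dx = ∫_0^3 (16*x^2) dx. Term by term:
    ∫_0^3 16*x^2 dx = 144.
Adding: ||u||_{H^1}^2 = 1392/5 + 144 = 2112/5.


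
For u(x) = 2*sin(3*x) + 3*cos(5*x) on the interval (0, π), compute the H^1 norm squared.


||u||_{H^1(0,π)}^2 = 137*π

u'(x) = -15*sin(5*x) + 6*cos(3*x).
Expand u² and (u')² and integrate term by term on (0, π), using: for integers n ≥ 1, ∫_0^π sin²(nx) dx = ∫_0^π cos²(nx) dx = π/2; for n ≠ n', ∫_0^π sin(nx)sin(n'x) dx = ∫_0^π cos(nx)cos(n'x) dx = 0; and by product-to-sum, ∫_0^π sin(nx)cos(n'x) dx = ½∫_0^π [sin((n+n')x) + sin((n−n')x)] dx, which is 0 when n+n' is even and 2n/(n²−n'²) when n+n' is odd (it need not vanish on (0, π)).
  u² squared terms: (2)²·∫sin(3x)² dx = 4·π/2 = 2*π;  (3)²·∫cos(5x)² dx = 9·π/2 = 9*π/2.
  u² cross terms: 2·(2)·(3)·∫sin(3x)·cos(5x) dx = 12·(0) = 0.
  So ∫_0^π u² dx = 2*π + 9*π/2 + 0 = 13*π/2.
  (u')² squared terms: (-15)²·∫sin(5x)² dx = 225·π/2 = 225*π/2;  (6)²·∫cos(3x)² dx = 36·π/2 = 18*π.
  (u')² cross terms: 2·(-15)·(6)·∫sin(5x)·cos(3x) dx = -180·(0) = 0.
  So ∫_0^π (u')² dx = 225*π/2 + 18*π + 0 = 261*π/2.
||u||_{H^1}^2 = (13*π/2) + (261*π/2) = 137*π.


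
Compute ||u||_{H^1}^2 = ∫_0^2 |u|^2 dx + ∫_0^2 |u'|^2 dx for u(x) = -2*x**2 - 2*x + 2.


||u||_{H^1}^2 = 608/5

The H^1 norm (squared) on an interval (0, L) is
  ||u||_{H^1}^2 = ∫_0^L u(x)^2 dx + ∫_0^L u'(x)^2 dx.
Compute u'(x) = -4*x - 2.
Then u(x)^2 = 4*x**4 + 8*x**3 - 4*x**2 - 8*x + 4 and u'(x)^2 = 16*x**2 + 16*x + 4.
Integrate each monomial from 0 to 2 using ∫_0^2 c·x^n dx = c·2^(n+1)/(n+1):
  ∫_0^2 u(x)^2 dx = ∫_0^2 (4*x^4 + 8*x^3 - 4*x^2 - 8*x + 4) dx. Term by term:
    ∫_0^2 4*x^4 dx = 128/5;  ∫_0^2 8*x^3 dx = 32;  ∫_0^2 -4*x^2 dx = -32/3;
    ∫_0^2 -8*x dx = -16;  ∫_0^2 4 dx = 8.
  Sum: 128/5 + 32 − 32/3 − 16 + 8 = 584/15.
  ∫_0^2 u'(x)^2 dx = ∫_0^2 (16*x^2 + 16*x + 4) dx. Term by term:
    ∫_0^2 16*x^2 dx = 128/3;  ∫_0^2 16*x dx = 32;  ∫_0^2 4 dx = 8.
  Sum: 128/3 + 32 + 8 = 248/3.
Adding: ||u||_{H^1}^2 = 584/15 + 248/3 = 608/5.


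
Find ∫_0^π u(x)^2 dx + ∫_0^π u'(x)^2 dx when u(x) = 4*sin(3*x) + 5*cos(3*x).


||u||_{H^1(0,π)}^2 = 205*π

u'(x) = -15*sin(3*x) + 12*cos(3*x).
Expand u² and (u')² and integrate term by term on (0, π), using: for integers n ≥ 1, ∫_0^π sin²(nx) dx = ∫_0^π cos²(nx) dx = π/2; for n ≠ n', ∫_0^π sin(nx)sin(n'x) dx = ∫_0^π cos(nx)cos(n'x) dx = 0; and by product-to-sum, ∫_0^π sin(nx)cos(n'x) dx = ½∫_0^π [sin((n+n')x) + sin((n−n')x)] dx, which is 0 when n+n' is even and 2n/(n²−n'²) when n+n' is odd (it need not vanish on (0, π)).
  u² squared terms: (4)²·∫sin(3x)² dx = 16·π/2 = 8*π;  (5)²·∫cos(3x)² dx = 25·π/2 = 25*π/2.
  u² cross terms: 2·(4)·(5)·∫sin(3x)·cos(3x) dx = 40·(0) = 0.
  So ∫_0^π u² dx = 8*π + 25*π/2 + 0 = 41*π/2.
  (u')² squared terms: (-15)²·∫sin(3x)² dx = 225·π/2 = 225*π/2;  (12)²·∫cos(3x)² dx = 144·π/2 = 72*π.
  (u')² cross terms: 2·(-15)·(12)·∫sin(3x)·cos(3x) dx = -360·(0) = 0.
  So ∫_0^π (u')² dx = 225*π/2 + 72*π + 0 = 369*π/2.
||u||_{H^1}^2 = (41*π/2) + (369*π/2) = 205*π.


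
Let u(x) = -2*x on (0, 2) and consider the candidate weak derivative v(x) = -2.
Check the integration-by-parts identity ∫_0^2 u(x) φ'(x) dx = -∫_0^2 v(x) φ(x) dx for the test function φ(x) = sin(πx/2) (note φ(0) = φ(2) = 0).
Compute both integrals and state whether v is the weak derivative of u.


LHS = 8/π, RHS = 8/π. Yes, v = u' weakly.

u(x) = -2*x, classical derivative u'(x) = -2.
φ(x) = sin(πx/2), so φ'(x) = π*cos(π*x/2)/2.
Note φ(0) = φ(2) = 0, so the boundary term u·φ vanishes.
LHS = ∫_0^2 u(x) φ'(x) dx = ∫_0^2 (-π*x*cos(π*x/2)) dx. Term by term:
  ∫_0^2 -π*x*cos(π*x/2) dx = 8/π.
So LHS = 8/π.
∫_0^2 v(x) φ(x) dx = ∫_0^2 (-2*sin(π*x/2)) dx. Term by term:
  ∫_0^2 -2*sin(π*x/2) dx = -8/π.
So RHS = -∫_0^2 v(x) φ(x) dx = 8/π.
LHS = RHS, so the identity holds for this test φ.
Moreover u is smooth here and v(x) = u'(x) = -2 pointwise, so the identity holds for every test function. Hence v is the weak derivative of u.


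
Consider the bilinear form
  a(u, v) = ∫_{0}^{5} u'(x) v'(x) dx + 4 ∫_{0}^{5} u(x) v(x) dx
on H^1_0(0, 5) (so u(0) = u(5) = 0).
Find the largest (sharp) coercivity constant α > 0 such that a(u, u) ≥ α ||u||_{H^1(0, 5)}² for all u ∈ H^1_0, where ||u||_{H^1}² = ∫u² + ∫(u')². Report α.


α = 1

Coercivity of a(·,·) on H^1_0(0, 5) means a(u, u) ≥ α ||u||_{H^1}² for every u ∈ H^1_0.
The interval has length L = 5, and Poincaré/coercivity depend only on L. Here a(u, u) = ∫(u')² + (4)·∫u².
Here c = 4 ≥ 1, so a(u,u) = ∫(u')² + c∫u² ≥ ∫(u')² + ∫u² = ||u||_{H^1}², i.e. α = 1 works. No larger α is possible: a(u,u) ≥ α||u||_{H^1}² means (1−α)∫(u')² ≥ (α−c)∫u², and for the modes u_n = sin(nπ(x−x₀)/L) (x₀ the left endpoint) one has ∫u_n²/∫(u_n')² = (L/(nπ))² → 0, so a(u_n,u_n)/||u_n||_{H^1}² → 1. Hence the optimal constant is α = 1.
Therefore α = 1.


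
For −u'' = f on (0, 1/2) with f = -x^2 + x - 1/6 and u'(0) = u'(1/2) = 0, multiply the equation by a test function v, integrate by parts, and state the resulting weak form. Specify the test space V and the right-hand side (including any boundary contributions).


V = H^1(0, 1/2) (no boundary constraint on v; u is determined up to an additive constant); weak form: ∫_0^1/2 u'v' dx = ∫_0^1/2 (-x^2 + x - 1/6) v dx for all v ∈ V.

Multiply both sides by a test function v and integrate from 0 to 1/2:
  ∫_0^1/2 −u''(x) v(x) dx = ∫_0^1/2 f(x) v(x) dx.
Integrate the LHS by parts once:
  ∫_0^1/2 −u'' v dx = −[u'(x) v(x)]_0^1/2 + ∫_0^1/2 u'(x) v'(x) dx.
Thus ∫_0^1/2 u'(x) v'(x) dx = ∫_0^1/2 f(x) v(x) dx + [u'(x) v(x)]_0^1/2.
Choose V so that boundary terms are either known or forced to vanish.
u has homogeneous Neumann: u'(0) = u'(1/2) = 0. So [u' v]_0^1/2 = 0·v(1/2) − 0·v(0) = 0 for any v; take V = H^1(0, 1/2).
Weak formulation: find u (satisfying any essential BC) such that ∫_0^1/2 u'(x) v'(x) dx = ∫_0^1/2 f v dx for all v ∈ V (homogeneous Neumann, so boundary terms vanish).
Substituting f(x) = -x^2 + x - 1/6, the right-hand side is ∫_0^1/2 (-x^2 + x - 1/6) v dx.
Compatibility check (pure Neumann): taking v ≡ 1 ∈ V gives 0 = ∫_0^1/2 f dx + (0) − (0), i.e. ∫_0^1/2 f dx must equal u'(0) − u'(1/2) = 0. Indeed ∫_0^1/2 (-x^2 + x - 1/6) dx = 0, so the data are compatible. The solution is then unique only up to an additive constant (fix it e.g. by requiring ∫_0^1/2 u dx = 0).


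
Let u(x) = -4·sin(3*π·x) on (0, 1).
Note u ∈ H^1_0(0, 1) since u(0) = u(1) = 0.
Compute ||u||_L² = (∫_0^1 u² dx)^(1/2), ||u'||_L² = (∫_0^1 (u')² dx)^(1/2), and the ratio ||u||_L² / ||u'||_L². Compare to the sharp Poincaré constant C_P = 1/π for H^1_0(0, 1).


||u||_L² / ||u'||_L² = 1/(3*π) < C_P = 1/π.

u(x) = -4·sin(3*π·x), so u'(x) = -12*π*cos(3*π*x).
Writing u(x) = A·sin(kπx/L) with A = -4 and k = 3, use ∫_0^L sin²(kπx/L) dx = L/2 and ∫_0^L cos²(kπx/L) dx = L/2.
u² = 16·sin²(3*π·x) and (u')² = 144*π^2·cos²(3*π·x), and each of sin², cos² integrates to L/2 = 1/2 over (0, 1).
∫_0^1 u² dx = 8, so ||u||_L² = 2*sqrt(2).
∫_0^1 (u')² dx = 72*π^2, so ||u'||_L² = 6*sqrt(2)*π.
Ratio ||u||_L² / ||u'||_L² = 1/(3*π).
Sharp Poincaré constant on H^1_0(0, 1) is C_P = L/π = 1/π, achieved by sin(π·x).
This is the k = 3 harmonic; the ratio L/(kπ) is strictly less than C_P = L/π, consistent with the sharp inequality ||u||_L² ≤ C_P ||u'||_L².


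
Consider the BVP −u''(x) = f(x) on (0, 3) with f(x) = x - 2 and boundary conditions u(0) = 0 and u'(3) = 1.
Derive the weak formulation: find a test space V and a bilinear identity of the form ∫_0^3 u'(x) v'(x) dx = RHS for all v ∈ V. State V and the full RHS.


V = {v ∈ H^1(0, 3) : v(0) = 0} (test functions vanish at x = 0 where u is specified); weak form: ∫_0^3 u'v' dx = ∫_0^3 (x - 2) v dx + v(3) for all v ∈ V.

Multiply both sides by a test function v and integrate from 0 to 3:
  ∫_0^3 −u''(x) v(x) dx = ∫_0^3 f(x) v(x) dx.
Integrate the LHS by parts once:
  ∫_0^3 −u'' v dx = −[u'(x) v(x)]_0^3 + ∫_0^3 u'(x) v'(x) dx.
Thus ∫_0^3 u'(x) v'(x) dx = ∫_0^3 f(x) v(x) dx + [u'(x) v(x)]_0^3.
Choose V so that boundary terms are either known or forced to vanish.
Mixed BC: u(0) = 0 (Dirichlet) and u'(3) = 1 (Neumann). Define V = {v ∈ H^1(0, 3) : v(0) = 0}. Then [u' v]_0^3 = u'(3)·v(3) − u'(0)·0 = v(3).
Weak formulation: find u (satisfying any essential BC) such that ∫_0^3 u'(x) v'(x) dx = ∫_0^3 f v dx + v(3) for all v ∈ V (Dirichlet at 0 absorbed into V; Neumann datum at x = 3 contributes the boundary term).
Substituting f(x) = x - 2, the right-hand side is ∫_0^3 (x - 2) v dx + v(3).


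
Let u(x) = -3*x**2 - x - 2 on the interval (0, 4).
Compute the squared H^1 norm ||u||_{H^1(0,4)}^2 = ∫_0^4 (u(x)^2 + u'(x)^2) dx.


||u||_{H^1}^2 = 51308/15

The H^1 norm (squared) on an interval (0, L) is
  ||u||_{H^1}^2 = ∫_0^L u(x)^2 dx + ∫_0^L u'(x)^2 dx.
Compute u'(x) = -6*x - 1.
Then u(x)^2 = 9*x**4 + 6*x**3 + 13*x**2 + 4*x + 4 and u'(x)^2 = 36*x**2 + 12*x + 1.
Integrate each monomial from 0 to 4 using ∫_0^4 c·x^n dx = c·4^(n+1)/(n+1):
  ∫_0^4 u(x)^2 dx = ∫_0^4 (9*x^4 + 6*x^3 + 13*x^2 + 4*x + 4) dx. Term by term:
    ∫_0^4 9*x^4 dx = 9216/5;  ∫_0^4 6*x^3 dx = 384;  ∫_0^4 13*x^2 dx = 832/3;
    ∫_0^4 4*x dx = 32;  ∫_0^4 4 dx = 16.
  Sum: 9216/5 + 384 + 832/3 + 32 + 16 = 38288/15.
  ∫_0^4 u'(x)^2 dx = ∫_0^4 (36*x^2 + 12*x + 1) dx. Term by term:
    ∫_0^4 36*x^2 dx = 768;  ∫_0^4 12*x dx = 96;  ∫_0^4 1 dx = 4.
  Sum: 768 + 96 + 4 = 868.
Adding: ||u||_{H^1}^2 = 38288/15 + 868 = 51308/15.


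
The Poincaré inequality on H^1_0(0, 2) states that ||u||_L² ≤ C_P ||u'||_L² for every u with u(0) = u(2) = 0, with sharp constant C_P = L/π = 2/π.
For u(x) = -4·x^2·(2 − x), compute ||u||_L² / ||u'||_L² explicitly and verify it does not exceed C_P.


||u||_L² / ||u'||_L² = sqrt(14)/7 < C_P = 2/π.

u(x) = -4·x^2·(2 − x), so u'(x) = 4*x*(3*x - 4).
u(x) = -4·x^2·(2 − x) vanishes at x = 0 and x = 2, so u ∈ H^1_0(0, 2). Differentiate via the product rule and integrate the resulting polynomials term by term.
  ∫_0^2 u² dx = ∫_0^2 (16*x^6 - 64*x^5 + 64*x^4) dx. Term by term:
    ∫_0^2 16*x^6 dx = 2048/7;  ∫_0^2 -64*x^5 dx = -2048/3;  ∫_0^2 64*x^4 dx = 2048/5.
  Sum: 2048/7 − 2048/3 + 2048/5 = 2048/105.
  ∫_0^2 (u')² dx = ∫_0^2 (144*x^4 - 384*x^3 + 256*x^2) dx. Term by term:
    ∫_0^2 144*x^4 dx = 4608/5;  ∫_0^2 -384*x^3 dx = -1536;  ∫_0^2 256*x^2 dx = 2048/3.
  Sum: 4608/5 − 1536 + 2048/3 = 1024/15.
∫_0^2 u² dx = 2048/105, so ||u||_L² = 32*sqrt(210)/105.
∫_0^2 (u')² dx = 1024/15, so ||u'||_L² = 32*sqrt(15)/15.
Ratio ||u||_L² / ||u'||_L² = sqrt(14)/7.
Sharp Poincaré constant on H^1_0(0, 2) is C_P = L/π = 2/π, achieved by sin(π/2·x).
A polynomial bump cannot attain the sharp Poincaré constant (only the first sine eigenfunction does), so the ratio is strictly less than C_P, consistent with ||u||_L² ≤ C_P ||u'||_L².


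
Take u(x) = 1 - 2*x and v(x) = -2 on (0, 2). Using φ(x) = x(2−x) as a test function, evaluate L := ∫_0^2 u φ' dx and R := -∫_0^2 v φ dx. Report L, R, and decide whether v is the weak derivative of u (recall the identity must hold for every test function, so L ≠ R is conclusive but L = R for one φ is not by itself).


LHS = 8/3, RHS = 8/3. Yes, v = u' weakly.

u(x) = 1 - 2*x, classical derivative u'(x) = -2.
φ(x) = x(2−x), so φ'(x) = 2 - 2*x.
Note φ(0) = φ(2) = 0, so the boundary term u·φ vanishes.
LHS = ∫_0^2 u(x) φ'(x) dx = ∫_0^2 (4*x^2 - 6*x + 2) dx. Term by term:
  ∫_0^2 4*x^2 dx = 32/3;  ∫_0^2 -6*x dx = -12;  ∫_0^2 2 dx = 4.
Sum: 32/3 − 12 + 4 = 8/3.
So LHS = 8/3.
∫_0^2 v(x) φ(x) dx = ∫_0^2 (2*x^2 - 4*x) dx. Term by term:
  ∫_0^2 2*x^2 dx = 16/3;  ∫_0^2 -4*x dx = -8.
Sum: 16/3 − 8 = -8/3.
So RHS = -∫_0^2 v(x) φ(x) dx = 8/3.
LHS = RHS, so the identity holds for this test φ.
Moreover u is smooth here and v(x) = u'(x) = -2 pointwise, so the identity holds for every test function. Hence v is the weak derivative of u.


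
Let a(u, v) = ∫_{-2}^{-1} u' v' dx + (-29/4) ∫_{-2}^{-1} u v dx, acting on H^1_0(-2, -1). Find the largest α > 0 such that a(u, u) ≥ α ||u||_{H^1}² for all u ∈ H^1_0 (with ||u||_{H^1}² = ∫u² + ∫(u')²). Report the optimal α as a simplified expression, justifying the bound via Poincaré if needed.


α = (-29/4 + π^2)/(1 + π^2)

Coercivity of a(·,·) on H^1_0(-2, -1) means a(u, u) ≥ α ||u||_{H^1}² for every u ∈ H^1_0.
The interval has length L = 1, and Poincaré/coercivity depend only on L. Here a(u, u) = ∫(u')² + (-29/4)·∫u².
Here c = -29/4 < 0 with |c| < (π/L)² = π^2, so coercivity still holds. The condition a(u,u) ≥ α||u||_{H^1}² reads (1−α)∫(u')² ≥ (α−c)∫u². Any admissible α is ≤ 1 (rapidly oscillating u have ∫u²/∫(u')² → 0), and α = 1 would force 0 ≥ (1−c)∫u², impossible since c < 1; so 1−α > 0. By the sharp Poincaré inequality on H^1_0 of an interval of length L, ∫(u')² ≥ (π/L)²∫u² with equality for the first sine mode sin(π(x−x₀)/L) (x₀ the left endpoint), so the inequality holds for all u iff (1−α)(π/L)² ≥ α − c, i.e. α ≤ ((π/L)² + c)/((π/L)² + 1) = (1 + c(L/π)²)/(1 + (L/π)²). (Direct route, valid since c ≤ 0: Poincaré gives c∫u² ≥ c(L/π)²∫(u')², so a(u,u) ≥ (1 + c(L/π)²)∫(u')², while ||u||_{H^1}² ≤ (1 + (L/π)²)∫(u')²; dividing yields the same α.) With (π/L)² = π^2 and c = -29/4, the largest admissible constant is α = ((π/L)² + c)/((π/L)² + 1).
Simplifying, α = (-29/4 + π^2)/(1 + π^2).


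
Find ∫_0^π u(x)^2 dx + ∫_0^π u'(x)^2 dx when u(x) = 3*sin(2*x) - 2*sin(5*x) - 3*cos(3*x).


||u||_{H^1(0,π)}^2 = 144 + 239*π/2

u'(x) = 9*sin(3*x) + 6*cos(2*x) - 10*cos(5*x).
Expand u² and (u')² and integrate term by term on (0, π), using: for integers n ≥ 1, ∫_0^π sin²(nx) dx = ∫_0^π cos²(nx) dx = π/2; for n ≠ n', ∫_0^π sin(nx)sin(n'x) dx = ∫_0^π cos(nx)cos(n'x) dx = 0; and by product-to-sum, ∫_0^π sin(nx)cos(n'x) dx = ½∫_0^π [sin((n+n')x) + sin((n−n')x)] dx, which is 0 when n+n' is even and 2n/(n²−n'²) when n+n' is odd (it need not vanish on (0, π)).
  u² squared terms: (-3)²·∫cos(3x)² dx = 9·π/2 = 9*π/2;  (-2)²·∫sin(5x)² dx = 4·π/2 = 2*π;  (3)²·∫sin(2x)² dx = 9·π/2 = 9*π/2.
  u² cross terms: 2·(-3)·(-2)·∫cos(3x)·sin(5x) dx = 12·(0) = 0;  2·(-3)·(3)·∫cos(3x)·sin(2x) dx = -18·(-4/5) = 72/5;  2·(-2)·(3)·∫sin(5x)·sin(2x) dx = -12·(0) = 0.
  So ∫_0^π u² dx = 9*π/2 + 2*π + 9*π/2 + 0 + 72/5 + 0 = 72/5 + 11*π.
  (u')² squared terms: (-10)²·∫cos(5x)² dx = 100·π/2 = 50*π;  (6)²·∫cos(2x)² dx = 36·π/2 = 18*π;  (9)²·∫sin(3x)² dx = 81·π/2 = 81*π/2.
  (u')² cross terms: 2·(-10)·(6)·∫cos(5x)·cos(2x) dx = -120·(0) = 0;  2·(-10)·(9)·∫cos(5x)·sin(3x) dx = -180·(0) = 0;  2·(6)·(9)·∫cos(2x)·sin(3x) dx = 108·(6/5) = 648/5.
  So ∫_0^π (u')² dx = 50*π + 18*π + 81*π/2 + 0 + 0 + 648/5 = 648/5 + 217*π/2.
||u||_{H^1}^2 = (72/5 + 11*π) + (648/5 + 217*π/2) = 144 + 239*π/2.


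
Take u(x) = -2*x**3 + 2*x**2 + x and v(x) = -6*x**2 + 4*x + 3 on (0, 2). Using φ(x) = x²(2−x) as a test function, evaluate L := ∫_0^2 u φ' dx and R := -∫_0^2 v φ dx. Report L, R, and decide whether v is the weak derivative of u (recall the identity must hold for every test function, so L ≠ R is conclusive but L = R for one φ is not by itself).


LHS = 76/15, RHS = 12/5. No, v is not the weak derivative of u.

u(x) = -2*x**3 + 2*x**2 + x, classical derivative u'(x) = -6*x**2 + 4*x + 1.
φ(x) = x²(2−x), so φ'(x) = x*(4 - 3*x).
Note φ(0) = φ(2) = 0, so the boundary term u·φ vanishes.
LHS = ∫_0^2 u(x) φ'(x) dx = ∫_0^2 (6*x^5 - 14*x^4 + 5*x^3 + 4*x^2) dx. Term by term:
  ∫_0^2 6*x^5 dx = 64;  ∫_0^2 -14*x^4 dx = -448/5;  ∫_0^2 5*x^3 dx = 20;
  ∫_0^2 4*x^2 dx = 32/3.
Sum: 64 − 448/5 + 20 + 32/3 = 76/15.
So LHS = 76/15.
∫_0^2 v(x) φ(x) dx = ∫_0^2 (6*x^5 - 16*x^4 + 5*x^3 + 6*x^2) dx. Term by term:
  ∫_0^2 6*x^5 dx = 64;  ∫_0^2 -16*x^4 dx = -512/5;  ∫_0^2 5*x^3 dx = 20;
  ∫_0^2 6*x^2 dx = 16.
Sum: 64 − 512/5 + 20 + 16 = -12/5.
So RHS = -∫_0^2 v(x) φ(x) dx = 12/5.
LHS − RHS = 8/3 ≠ 0, so the identity fails.
(For a valid weak derivative the identity must hold for EVERY test function, in particular this one. The failure shows v is NOT the weak derivative of u.)
Correct weak derivative would be u'(x) = -6*x**2 + 4*x + 1.


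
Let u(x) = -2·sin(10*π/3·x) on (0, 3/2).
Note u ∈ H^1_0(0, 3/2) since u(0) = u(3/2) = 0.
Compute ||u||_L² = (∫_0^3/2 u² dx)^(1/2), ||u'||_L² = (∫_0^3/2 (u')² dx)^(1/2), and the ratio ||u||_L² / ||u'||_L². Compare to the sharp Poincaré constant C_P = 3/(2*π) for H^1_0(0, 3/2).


||u||_L² / ||u'||_L² = 3/(10*π) < C_P = 3/(2*π).

u(x) = -2·sin(10*π/3·x), so u'(x) = -20*π*cos(10*π*x/3)/3.
Writing u(x) = A·sin(kπx/L) with A = -2 and k = 5, use ∫_0^L sin²(kπx/L) dx = L/2 and ∫_0^L cos²(kπx/L) dx = L/2.
u² = 4·sin²(10*π/3·x) and (u')² = 400*π^2/9·cos²(10*π/3·x), and each of sin², cos² integrates to L/2 = 3/4 over (0, 3/2).
∫_0^3/2 u² dx = 3, so ||u||_L² = sqrt(3).
∫_0^3/2 (u')² dx = 100*π^2/3, so ||u'||_L² = 10*sqrt(3)*π/3.
Ratio ||u||_L² / ||u'||_L² = 3/(10*π).
Sharp Poincaré constant on H^1_0(0, 3/2) is C_P = L/π = 3/(2*π), achieved by sin(2*π/3·x).
This is the k = 5 harmonic; the ratio L/(kπ) is strictly less than C_P = L/π, consistent with the sharp inequality ||u||_L² ≤ C_P ||u'||_L².


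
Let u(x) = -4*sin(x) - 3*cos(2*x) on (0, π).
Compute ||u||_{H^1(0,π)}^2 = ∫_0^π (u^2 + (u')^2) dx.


||u||_{H^1(0,π)}^2 = -80 + 77*π/2

u'(x) = 6*sin(2*x) - 4*cos(x).
Expand u² and (u')² and integrate term by term on (0, π), using: for integers n ≥ 1, ∫_0^π sin²(nx) dx = ∫_0^π cos²(nx) dx = π/2; for n ≠ n', ∫_0^π sin(nx)sin(n'x) dx = ∫_0^π cos(nx)cos(n'x) dx = 0; and by product-to-sum, ∫_0^π sin(nx)cos(n'x) dx = ½∫_0^π [sin((n+n')x) + sin((n−n')x)] dx, which is 0 when n+n' is even and 2n/(n²−n'²) when n+n' is odd (it need not vanish on (0, π)).
  u² squared terms: (-4)²·∫sin(x)² dx = 16·π/2 = 8*π;  (-3)²·∫cos(2x)² dx = 9·π/2 = 9*π/2.
  u² cross terms: 2·(-4)·(-3)·∫sin(x)·cos(2x) dx = 24·(-2/3) = -16.
  So ∫_0^π u² dx = 8*π + 9*π/2 − 16 = -16 + 25*π/2.
  (u')² squared terms: (-4)²·∫cos(x)² dx = 16·π/2 = 8*π;  (6)²·∫sin(2x)² dx = 36·π/2 = 18*π.
  (u')² cross terms: 2·(-4)·(6)·∫cos(x)·sin(2x) dx = -48·(4/3) = -64.
  So ∫_0^π (u')² dx = 8*π + 18*π − 64 = -64 + 26*π.
||u||_{H^1}^2 = (-16 + 25*π/2) + (-64 + 26*π) = -80 + 77*π/2.


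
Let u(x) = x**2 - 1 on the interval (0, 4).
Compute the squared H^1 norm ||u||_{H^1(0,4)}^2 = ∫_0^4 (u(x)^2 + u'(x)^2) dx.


||u||_{H^1}^2 = 3772/15

The H^1 norm (squared) on an interval (0, L) is
  ||u||_{H^1}^2 = ∫_0^L u(x)^2 dx + ∫_0^L u'(x)^2 dx.
Compute u'(x) = 2*x.
Then u(x)^2 = x**4 - 2*x**2 + 1 and u'(x)^2 = 4*x**2.
Integrate each monomial from 0 to 4 using ∫_0^4 c·x^n dx = c·4^(n+1)/(n+1):
  ∫_0^4 u(x)^2 dx = ∫_0^4 (x^4 - 2*x^2 + 1) dx. Term by term:
    ∫_0^4 x^4 dx = 1024/5;  ∫_0^4 -2*x^2 dx = -128/3;  ∫_0^4 1 dx = 4.
  Sum: 1024/5 − 128/3 + 4 = 2492/15.
  ∫_0^4 u'(x)^2 dx = ∫_0^4 (4*x^2) dx. Term by term:
    ∫_0^4 4*x^2 dx = 256/3.
Adding: ||u||_{H^1}^2 = 2492/15 + 256/3 = 3772/15.


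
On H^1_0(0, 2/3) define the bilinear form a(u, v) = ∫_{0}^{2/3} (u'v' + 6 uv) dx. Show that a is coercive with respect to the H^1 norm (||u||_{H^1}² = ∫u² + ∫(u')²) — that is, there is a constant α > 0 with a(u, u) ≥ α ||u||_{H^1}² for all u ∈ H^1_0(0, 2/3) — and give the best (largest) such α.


α = 1

Coercivity of a(·,·) on H^1_0(0, 2/3) means a(u, u) ≥ α ||u||_{H^1}² for every u ∈ H^1_0.
The interval has length L = 2/3, and Poincaré/coercivity depend only on L. Here a(u, u) = ∫(u')² + (6)·∫u².
Here c = 6 ≥ 1, so a(u,u) = ∫(u')² + c∫u² ≥ ∫(u')² + ∫u² = ||u||_{H^1}², i.e. α = 1 works. No larger α is possible: a(u,u) ≥ α||u||_{H^1}² means (1−α)∫(u')² ≥ (α−c)∫u², and for the modes u_n = sin(nπ(x−x₀)/L) (x₀ the left endpoint) one has ∫u_n²/∫(u_n')² = (L/(nπ))² → 0, so a(u_n,u_n)/||u_n||_{H^1}² → 1. Hence the optimal constant is α = 1.
Therefore α = 1.


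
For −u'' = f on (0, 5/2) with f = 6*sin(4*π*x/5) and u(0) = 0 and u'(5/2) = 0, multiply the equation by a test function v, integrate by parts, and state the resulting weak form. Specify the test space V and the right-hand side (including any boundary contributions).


V = {v ∈ H^1(0, 5/2) : v(0) = 0} (test functions vanish at x = 0 where u is specified); weak form: ∫_0^5/2 u'v' dx = ∫_0^5/2 (6*sin(4*π*x/5)) v dx for all v ∈ V.

Multiply both sides by a test function v and integrate from 0 to 5/2:
  ∫_0^5/2 −u''(x) v(x) dx = ∫_0^5/2 f(x) v(x) dx.
Integrate the LHS by parts once:
  ∫_0^5/2 −u'' v dx = −[u'(x) v(x)]_0^5/2 + ∫_0^5/2 u'(x) v'(x) dx.
Thus ∫_0^5/2 u'(x) v'(x) dx = ∫_0^5/2 f(x) v(x) dx + [u'(x) v(x)]_0^5/2.
Choose V so that boundary terms are either known or forced to vanish.
Mixed BC: u(0) = 0 (Dirichlet) and u'(5/2) = 0 (Neumann). Define V = {v ∈ H^1(0, 5/2) : v(0) = 0}. Then [u' v]_0^5/2 = u'(5/2)·v(5/2) − u'(0)·0 = 0.
Weak formulation: find u (satisfying any essential BC) such that ∫_0^5/2 u'(x) v'(x) dx = ∫_0^5/2 f v dx for all v ∈ V (Dirichlet at 0 absorbed into V; the Neumann datum at x = 5/2 is zero, so no boundary term remains).
Substituting f(x) = 6*sin(4*π*x/5), the right-hand side is ∫_0^5/2 (6*sin(4*π*x/5)) v dx.


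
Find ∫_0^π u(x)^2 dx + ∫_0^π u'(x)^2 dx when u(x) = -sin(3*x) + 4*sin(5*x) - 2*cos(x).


||u||_{H^1(0,π)}^2 = 217*π

u'(x) = 2*sin(x) - 3*cos(3*x) + 20*cos(5*x).
Expand u² and (u')² and integrate term by term on (0, π), using: for integers n ≥ 1, ∫_0^π sin²(nx) dx = ∫_0^π cos²(nx) dx = π/2; for n ≠ n', ∫_0^π sin(nx)sin(n'x) dx = ∫_0^π cos(nx)cos(n'x) dx = 0; and by product-to-sum, ∫_0^π sin(nx)cos(n'x) dx = ½∫_0^π [sin((n+n')x) + sin((n−n')x)] dx, which is 0 when n+n' is even and 2n/(n²−n'²) when n+n' is odd (it need not vanish on (0, π)).
  u² squared terms: (-1)²·∫sin(3x)² dx = 1·π/2 = π/2;  (-2)²·∫cos(x)² dx = 4·π/2 = 2*π;  (4)²·∫sin(5x)² dx = 16·π/2 = 8*π.
  u² cross terms: 2·(-1)·(-2)·∫sin(3x)·cos(x) dx = 4·(0) = 0;  2·(-1)·(4)·∫sin(3x)·sin(5x) dx = -8·(0) = 0;  2·(-2)·(4)·∫cos(x)·sin(5x) dx = -16·(0) = 0.
  So ∫_0^π u² dx = π/2 + 2*π + 8*π + 0 + 0 + 0 = 21*π/2.
  (u')² squared terms: (-3)²·∫cos(3x)² dx = 9·π/2 = 9*π/2;  (2)²·∫sin(x)² dx = 4·π/2 = 2*π;  (20)²·∫cos(5x)² dx = 400·π/2 = 200*π.
  (u')² cross terms: 2·(-3)·(2)·∫cos(3x)·sin(x) dx = -12·(0) = 0;  2·(-3)·(20)·∫cos(3x)·cos(5x) dx = -120·(0) = 0;  2·(2)·(20)·∫sin(x)·cos(5x) dx = 80·(0) = 0.
  So ∫_0^π (u')² dx = 9*π/2 + 2*π + 200*π + 0 + 0 + 0 = 413*π/2.
||u||_{H^1}^2 = (21*π/2) + (413*π/2) = 217*π.
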